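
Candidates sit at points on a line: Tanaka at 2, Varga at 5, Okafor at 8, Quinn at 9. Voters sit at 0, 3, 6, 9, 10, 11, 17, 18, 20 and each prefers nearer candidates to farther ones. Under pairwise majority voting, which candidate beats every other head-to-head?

With single-peaked preferences on a line, the Condorcet winner is the candidate closest to the median voter.
The median voter (position 10) is closest to Quinn at 9.
Check: Quinn vs Tanaka — voters closer to Quinn: 7 of 9.

Quinn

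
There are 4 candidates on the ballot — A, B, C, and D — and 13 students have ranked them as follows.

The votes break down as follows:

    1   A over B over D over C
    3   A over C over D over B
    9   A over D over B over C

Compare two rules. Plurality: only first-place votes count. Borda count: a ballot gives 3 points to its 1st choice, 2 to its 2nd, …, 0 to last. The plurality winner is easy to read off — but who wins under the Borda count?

Plurality first-place counts: A 13, B 0, C 0, D 0 → A.
Borda totals: A 39, B 11, C 6, D 22 → A.

A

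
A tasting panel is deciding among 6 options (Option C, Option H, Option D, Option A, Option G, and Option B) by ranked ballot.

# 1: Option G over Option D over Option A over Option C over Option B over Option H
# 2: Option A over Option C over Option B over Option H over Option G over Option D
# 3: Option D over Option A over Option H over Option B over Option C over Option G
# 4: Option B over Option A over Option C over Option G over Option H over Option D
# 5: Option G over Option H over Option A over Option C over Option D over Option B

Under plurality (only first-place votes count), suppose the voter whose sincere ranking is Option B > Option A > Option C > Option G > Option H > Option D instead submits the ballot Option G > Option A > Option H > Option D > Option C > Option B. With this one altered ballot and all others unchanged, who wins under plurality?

First-place totals with the altered ballot: Option C 0, Option H 0, Option D 1, Option A 1, Option G 3, Option B 0.
The winner is unchanged: still Option G.

Option G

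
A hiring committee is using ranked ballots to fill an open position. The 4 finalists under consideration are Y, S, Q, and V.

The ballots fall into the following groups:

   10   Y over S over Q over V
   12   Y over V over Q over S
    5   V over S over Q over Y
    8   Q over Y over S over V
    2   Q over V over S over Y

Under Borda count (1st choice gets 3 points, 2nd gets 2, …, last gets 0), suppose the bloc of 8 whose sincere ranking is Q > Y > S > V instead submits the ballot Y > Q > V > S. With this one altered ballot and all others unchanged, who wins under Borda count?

Y

Borda totals with the altered ballot: Y 90, S 32, Q 49, V 51.
The winner is unchanged: still Y.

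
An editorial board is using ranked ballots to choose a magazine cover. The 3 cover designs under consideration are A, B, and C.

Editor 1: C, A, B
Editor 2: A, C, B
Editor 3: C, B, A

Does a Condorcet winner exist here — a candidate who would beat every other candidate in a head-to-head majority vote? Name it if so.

C

Head-to-head results (3 voters total):
A vs B: A wins 2–1.
A vs C: C wins 2–1.
B vs C: C wins 3–0.
C beats each rival — A (2–1), B (3–0) — so C is the Condorcet winner.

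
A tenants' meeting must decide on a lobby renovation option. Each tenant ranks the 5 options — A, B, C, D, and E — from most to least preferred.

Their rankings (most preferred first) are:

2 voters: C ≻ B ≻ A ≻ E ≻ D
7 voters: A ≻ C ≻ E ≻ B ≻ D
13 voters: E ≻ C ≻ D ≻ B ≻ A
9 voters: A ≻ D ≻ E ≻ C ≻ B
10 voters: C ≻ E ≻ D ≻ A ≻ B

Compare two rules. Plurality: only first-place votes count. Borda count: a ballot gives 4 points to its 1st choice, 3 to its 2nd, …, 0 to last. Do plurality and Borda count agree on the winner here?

No

Plurality first-place counts: A 16, B 0, C 12, D 0, E 13 → A.
Borda totals: A 78, B 26, C 117, D 73, E 116 → C.
The two rules disagree: plurality picks A, Borda picks C.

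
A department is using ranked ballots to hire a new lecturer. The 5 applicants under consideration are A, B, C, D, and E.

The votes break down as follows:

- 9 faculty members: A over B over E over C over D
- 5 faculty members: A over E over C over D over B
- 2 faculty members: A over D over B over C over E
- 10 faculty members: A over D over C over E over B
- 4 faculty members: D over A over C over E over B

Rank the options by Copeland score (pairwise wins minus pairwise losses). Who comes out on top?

A

Pairwise results:
  A vs B: A wins 30–0.
  A vs C: A wins 30–0.
  A vs D: A wins 26–4.
  A vs E: A wins 30–0.
  B vs C: C wins 19–11.
  B vs D: D wins 21–9.
  B vs E: E wins 19–11.
  C vs D: D wins 16–14.
  C vs E: C wins 16–14.
  D vs E: D wins 16–14.
Copeland scores (wins − losses):
  A: 4 − 0 = 4
  B: 0 − 4 = -4
  C: 2 − 2 = 0
  D: 3 − 1 = 2
  E: 1 − 3 = -2
A has the best Copeland score.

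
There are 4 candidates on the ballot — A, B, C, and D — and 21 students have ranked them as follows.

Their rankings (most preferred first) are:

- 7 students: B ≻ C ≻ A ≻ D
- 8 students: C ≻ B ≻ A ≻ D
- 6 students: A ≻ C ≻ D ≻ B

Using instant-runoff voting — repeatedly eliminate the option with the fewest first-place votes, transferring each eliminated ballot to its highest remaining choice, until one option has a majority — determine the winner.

Round 1: C 8, B 7, A 6, D 0. D has the fewest and is eliminated.
Round 2: C 8, B 7, A 6. A has the fewest and is eliminated.
Round 3: C 14, B 7. C has a majority.

C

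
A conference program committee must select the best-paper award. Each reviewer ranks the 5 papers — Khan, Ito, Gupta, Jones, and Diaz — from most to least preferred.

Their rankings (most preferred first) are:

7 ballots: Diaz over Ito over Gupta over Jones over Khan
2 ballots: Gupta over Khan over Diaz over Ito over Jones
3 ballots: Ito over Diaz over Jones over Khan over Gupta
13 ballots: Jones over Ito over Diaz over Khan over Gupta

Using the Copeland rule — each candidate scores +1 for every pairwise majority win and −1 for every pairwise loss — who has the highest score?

Jones

Pairwise results:
  Khan vs Ito: Ito wins 23–2.
  Khan vs Gupta: Khan wins 16–9.
  Khan vs Jones: Jones wins 23–2.
  Khan vs Diaz: Diaz wins 23–2.
  Ito vs Gupta: Ito wins 23–2.
  Ito vs Jones: Jones wins 13–12.
  Ito vs Diaz: Ito wins 16–9.
  Gupta vs Jones: Jones wins 16–9.
  Gupta vs Diaz: Diaz wins 23–2.
  Jones vs Diaz: Jones wins 13–12.
Copeland scores (wins − losses):
  Khan: 1 − 3 = -2
  Ito: 3 − 1 = 2
  Gupta: 0 − 4 = -4
  Jones: 4 − 0 = 4
  Diaz: 2 − 2 = 0
Jones has the best Copeland score.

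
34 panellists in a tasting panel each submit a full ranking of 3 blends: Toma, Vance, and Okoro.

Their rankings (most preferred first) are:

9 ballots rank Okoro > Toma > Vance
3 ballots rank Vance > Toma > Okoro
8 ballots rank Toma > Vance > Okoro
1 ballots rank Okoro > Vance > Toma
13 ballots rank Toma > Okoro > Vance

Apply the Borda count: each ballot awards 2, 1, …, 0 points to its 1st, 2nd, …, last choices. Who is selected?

Borda scores:
  Toma: 9·1 + 3·1 + 8·2 + 0 + 13·2 = 54
  Vance: 9·0 + 3·2 + 8·1 + 1 + 13·0 = 15
  Okoro: 9·2 + 3·0 + 8·0 + 2 + 13·1 = 33
Toma has the highest total.

Toma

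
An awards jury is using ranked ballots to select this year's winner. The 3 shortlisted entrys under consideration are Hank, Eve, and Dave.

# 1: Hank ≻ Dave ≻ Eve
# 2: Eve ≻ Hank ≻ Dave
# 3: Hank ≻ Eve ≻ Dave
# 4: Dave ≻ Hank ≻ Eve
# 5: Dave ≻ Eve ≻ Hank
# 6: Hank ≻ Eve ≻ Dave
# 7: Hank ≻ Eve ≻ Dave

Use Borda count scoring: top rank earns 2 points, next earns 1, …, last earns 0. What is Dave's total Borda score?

5

Borda scores:
  Hank: 2 + 1 + 2 + 1 + 0 + 2 + 2 = 10
  Eve: 0 + 2 + 1 + 0 + 1 + 1 + 1 = 6
  Dave: 1 + 0 + 0 + 2 + 2 + 0 + 0 = 5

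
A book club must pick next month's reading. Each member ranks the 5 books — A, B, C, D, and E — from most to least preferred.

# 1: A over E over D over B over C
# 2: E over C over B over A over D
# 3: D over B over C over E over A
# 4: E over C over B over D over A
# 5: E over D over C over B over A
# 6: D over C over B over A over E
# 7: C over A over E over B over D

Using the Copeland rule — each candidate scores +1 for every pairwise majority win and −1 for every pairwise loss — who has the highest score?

E

Pairwise results:
  A vs B: B wins 5–2.
  A vs C: C wins 6–1.
  A vs D: D wins 4–3.
  A vs E: E wins 4–3.
  B vs C: C wins 5–2.
  B vs D: D wins 4–3.
  B vs E: E wins 5–2.
  C vs D: D wins 4–3.
  C vs E: E wins 4–3.
  D vs E: E wins 5–2.
Copeland scores (wins − losses):
  A: 0 − 4 = -4
  B: 1 − 3 = -2
  C: 2 − 2 = 0
  D: 3 − 1 = 2
  E: 4 − 0 = 4
E has the best Copeland score.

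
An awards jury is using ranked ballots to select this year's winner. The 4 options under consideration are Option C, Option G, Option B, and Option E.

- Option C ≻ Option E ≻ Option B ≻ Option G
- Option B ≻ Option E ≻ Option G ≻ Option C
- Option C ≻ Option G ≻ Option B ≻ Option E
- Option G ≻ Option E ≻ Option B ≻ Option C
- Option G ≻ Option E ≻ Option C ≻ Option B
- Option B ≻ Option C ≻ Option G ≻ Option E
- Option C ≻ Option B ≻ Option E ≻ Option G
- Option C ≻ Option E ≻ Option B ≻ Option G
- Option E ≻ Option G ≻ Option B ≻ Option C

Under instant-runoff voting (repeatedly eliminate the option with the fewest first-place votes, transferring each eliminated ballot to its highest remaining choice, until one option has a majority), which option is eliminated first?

Round 1: Option C 4, Option G 2, Option B 2, Option E 1. Option E has the fewest and is eliminated.
Round 2: Option C 4, Option G 3, Option B 2. Option B has the fewest and is eliminated.
Round 3: Option C 5, Option G 4. Option C has a majority.

Option E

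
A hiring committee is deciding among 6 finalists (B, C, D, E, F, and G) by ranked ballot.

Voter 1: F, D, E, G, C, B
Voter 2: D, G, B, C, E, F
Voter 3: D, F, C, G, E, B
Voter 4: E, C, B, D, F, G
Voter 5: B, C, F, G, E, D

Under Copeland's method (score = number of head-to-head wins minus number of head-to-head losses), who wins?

D

Pairwise results:
  B vs C: C wins 3–2.
  B vs D: D wins 3–2.
  B vs E: E wins 3–2.
  B vs F: B wins 3–2.
  B vs G: G wins 3–2.
  C vs D: D wins 3–2.
  C vs E: C wins 3–2.
  C vs F: C wins 3–2.
  C vs G: C wins 3–2.
  D vs E: D wins 3–2.
  D vs F: D wins 3–2.
  D vs G: D wins 4–1.
  E vs F: F wins 3–2.
  E vs G: G wins 3–2.
  F vs G: F wins 4–1.
Copeland scores (wins − losses):
  B: 1 − 4 = -3
  C: 4 − 1 = 3
  D: 5 − 0 = 5
  E: 1 − 4 = -3
  F: 2 − 3 = -1
  G: 2 − 3 = -1
D has the best Copeland score.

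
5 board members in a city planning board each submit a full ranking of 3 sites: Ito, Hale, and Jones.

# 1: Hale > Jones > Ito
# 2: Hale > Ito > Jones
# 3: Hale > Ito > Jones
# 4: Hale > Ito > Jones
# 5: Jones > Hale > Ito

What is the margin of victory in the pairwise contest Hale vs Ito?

Ballots ranking Hale above Ito: 5.
Ballots ranking Ito above Hale: 0.
Hale wins 5–0, a margin of 5.

5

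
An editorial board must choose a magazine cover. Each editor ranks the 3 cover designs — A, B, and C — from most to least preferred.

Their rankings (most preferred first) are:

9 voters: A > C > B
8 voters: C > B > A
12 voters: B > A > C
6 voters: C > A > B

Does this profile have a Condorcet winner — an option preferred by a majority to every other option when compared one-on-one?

Head-to-head results (35 voters total):
A vs B: B wins 20–15.
A vs C: A wins 21–14.
B vs C: C wins 23–12.
No candidate beats all others: A beats C beats B beats A, a majority cycle.

No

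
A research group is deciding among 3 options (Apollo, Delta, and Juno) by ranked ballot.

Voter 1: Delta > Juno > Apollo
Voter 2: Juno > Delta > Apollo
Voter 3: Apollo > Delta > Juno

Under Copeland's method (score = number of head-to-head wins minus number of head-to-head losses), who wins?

Delta

Pairwise results:
  Apollo vs Delta: Delta wins 2–1.
  Apollo vs Juno: Juno wins 2–1.
  Delta vs Juno: Delta wins 2–1.
Copeland scores (wins − losses):
  Apollo: 0 − 2 = -2
  Delta: 2 − 0 = 2
  Juno: 1 − 1 = 0
Delta has the best Copeland score.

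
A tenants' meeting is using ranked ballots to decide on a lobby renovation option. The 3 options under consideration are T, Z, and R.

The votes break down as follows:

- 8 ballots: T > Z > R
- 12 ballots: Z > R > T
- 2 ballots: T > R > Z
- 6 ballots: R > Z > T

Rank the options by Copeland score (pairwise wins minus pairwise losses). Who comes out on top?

Z

Pairwise results:
  T vs Z: Z wins 18–10.
  T vs R: R wins 18–10.
  Z vs R: Z wins 20–8.
Copeland scores (wins − losses):
  T: 0 − 2 = -2
  Z: 2 − 0 = 2
  R: 1 − 1 = 0
Z has the best Copeland score.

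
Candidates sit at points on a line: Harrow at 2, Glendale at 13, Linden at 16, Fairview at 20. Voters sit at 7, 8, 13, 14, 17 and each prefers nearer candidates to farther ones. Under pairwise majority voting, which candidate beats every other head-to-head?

With single-peaked preferences on a line, the Condorcet winner is the candidate closest to the median voter.
The median voter (position 13) is closest to Glendale at 13.
Check: Glendale vs Harrow — voters closer to Glendale: 4 of 5.

Glendale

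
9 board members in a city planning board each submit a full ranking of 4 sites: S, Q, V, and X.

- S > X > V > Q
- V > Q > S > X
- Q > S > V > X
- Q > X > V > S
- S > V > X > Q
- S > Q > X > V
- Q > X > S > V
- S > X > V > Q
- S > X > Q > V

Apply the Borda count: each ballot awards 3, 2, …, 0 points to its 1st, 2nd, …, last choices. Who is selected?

Borda scores:
  S: 3 + 1 + 2 + 0 + 3 + 3 + 1 + 3 + 3 = 19
  Q: 0 + 2 + 3 + 3 + 0 + 2 + 3 + 0 + 1 = 14
  V: 1 + 3 + 1 + 1 + 2 + 0 + 0 + 1 + 0 = 9
  X: 2 + 0 + 0 + 2 + 1 + 1 + 2 + 2 + 2 = 12
S has the highest total.

S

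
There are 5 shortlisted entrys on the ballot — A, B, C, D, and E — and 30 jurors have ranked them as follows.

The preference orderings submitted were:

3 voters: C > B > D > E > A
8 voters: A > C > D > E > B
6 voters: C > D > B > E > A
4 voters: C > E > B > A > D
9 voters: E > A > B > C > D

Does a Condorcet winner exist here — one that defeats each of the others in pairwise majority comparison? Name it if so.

None — there is no Condorcet winner

Head-to-head results (30 voters total):
A vs B: A wins 17–13.
A vs C: A wins 17–13.
A vs D: A wins 21–9.
A vs E: E wins 22–8.
B vs C: C wins 21–9.
B vs D: B wins 16–14.
B vs E: E wins 21–9.
C vs D: C wins 30–0.
C vs E: C wins 21–9.
D vs E: D wins 17–13.
No candidate beats all others: A beats C beats E beats A, a majority cycle.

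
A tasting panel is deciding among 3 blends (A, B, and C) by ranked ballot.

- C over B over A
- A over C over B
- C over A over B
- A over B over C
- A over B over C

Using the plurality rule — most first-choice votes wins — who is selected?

A

First-place vote totals:
  A: 3
  B: 0
  C: 2
A has the most first-place votes.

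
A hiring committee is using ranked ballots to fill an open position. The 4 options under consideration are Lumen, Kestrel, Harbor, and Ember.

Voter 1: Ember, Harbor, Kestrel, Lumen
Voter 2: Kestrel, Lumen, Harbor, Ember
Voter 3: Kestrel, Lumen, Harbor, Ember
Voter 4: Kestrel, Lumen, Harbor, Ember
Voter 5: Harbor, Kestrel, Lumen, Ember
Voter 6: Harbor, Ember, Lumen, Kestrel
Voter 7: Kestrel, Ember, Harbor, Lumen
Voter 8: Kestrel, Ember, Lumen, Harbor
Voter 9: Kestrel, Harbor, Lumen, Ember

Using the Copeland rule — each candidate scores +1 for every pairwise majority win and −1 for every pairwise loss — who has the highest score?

Kestrel

Pairwise results:
  Lumen vs Kestrel: Kestrel wins 8–1.
  Lumen vs Harbor: Harbor wins 5–4.
  Lumen vs Ember: Lumen wins 5–4.
  Kestrel vs Harbor: Kestrel wins 6–3.
  Kestrel vs Ember: Kestrel wins 7–2.
  Harbor vs Ember: Harbor wins 6–3.
Copeland scores (wins − losses):
  Lumen: 1 − 2 = -1
  Kestrel: 3 − 0 = 3
  Harbor: 2 − 1 = 1
  Ember: 0 − 3 = -3
Kestrel has the best Copeland score.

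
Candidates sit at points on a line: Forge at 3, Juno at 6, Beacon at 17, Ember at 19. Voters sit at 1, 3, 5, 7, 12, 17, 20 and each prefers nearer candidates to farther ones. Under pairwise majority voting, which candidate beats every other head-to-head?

With single-peaked preferences on a line, the Condorcet winner is the candidate closest to the median voter.
The median voter (position 7) is closest to Juno at 6.
Check: Juno vs Forge — voters closer to Juno: 5 of 7.

Juno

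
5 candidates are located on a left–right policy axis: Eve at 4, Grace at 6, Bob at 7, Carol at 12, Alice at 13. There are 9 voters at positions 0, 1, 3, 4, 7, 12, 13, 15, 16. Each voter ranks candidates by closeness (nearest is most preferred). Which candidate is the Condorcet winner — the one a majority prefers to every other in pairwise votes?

Bob

With single-peaked preferences on a line, the Condorcet winner is the candidate closest to the median voter.
The median voter (position 7) is closest to Bob at 7.
Check: Bob vs Eve — voters closer to Bob: 5 of 9.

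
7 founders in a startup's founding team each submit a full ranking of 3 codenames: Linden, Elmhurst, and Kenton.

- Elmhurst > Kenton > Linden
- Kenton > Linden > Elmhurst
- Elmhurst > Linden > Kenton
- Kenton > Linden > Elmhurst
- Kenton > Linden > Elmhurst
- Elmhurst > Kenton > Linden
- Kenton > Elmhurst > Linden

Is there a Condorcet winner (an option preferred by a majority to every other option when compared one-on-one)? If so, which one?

Kenton

Head-to-head results (7 voters total):
Linden vs Elmhurst: Elmhurst wins 4–3.
Linden vs Kenton: Kenton wins 6–1.
Elmhurst vs Kenton: Kenton wins 4–3.
Kenton beats each rival — Linden (6–1), Elmhurst (4–3) — so Kenton is the Condorcet winner.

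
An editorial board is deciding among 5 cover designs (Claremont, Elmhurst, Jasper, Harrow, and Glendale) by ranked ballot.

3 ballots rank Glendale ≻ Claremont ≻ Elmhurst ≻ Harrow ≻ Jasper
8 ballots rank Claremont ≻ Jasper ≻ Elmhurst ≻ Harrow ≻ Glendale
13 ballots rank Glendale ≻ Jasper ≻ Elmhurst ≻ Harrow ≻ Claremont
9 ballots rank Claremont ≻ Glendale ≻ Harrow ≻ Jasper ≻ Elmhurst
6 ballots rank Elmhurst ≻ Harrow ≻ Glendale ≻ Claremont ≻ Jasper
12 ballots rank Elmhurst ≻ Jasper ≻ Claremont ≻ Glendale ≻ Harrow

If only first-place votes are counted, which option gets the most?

First-place vote totals:
  Claremont: 17
  Elmhurst: 18
  Jasper: 0
  Harrow: 0
  Glendale: 16
Elmhurst has the most first-place votes.

Elmhurst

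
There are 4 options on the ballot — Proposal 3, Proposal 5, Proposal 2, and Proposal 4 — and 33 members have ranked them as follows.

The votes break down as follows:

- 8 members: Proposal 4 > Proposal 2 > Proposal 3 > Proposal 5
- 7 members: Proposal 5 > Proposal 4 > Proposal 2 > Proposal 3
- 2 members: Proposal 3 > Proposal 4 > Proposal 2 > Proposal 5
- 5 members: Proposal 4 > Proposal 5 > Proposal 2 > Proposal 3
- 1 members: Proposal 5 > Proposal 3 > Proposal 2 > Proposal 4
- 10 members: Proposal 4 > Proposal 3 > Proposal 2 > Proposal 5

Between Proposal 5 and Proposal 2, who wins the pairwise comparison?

Ballots ranking Proposal 5 above Proposal 2: 7+5+1 = 13.
Ballots ranking Proposal 2 above Proposal 5: 8+2+10 = 20.
Proposal 2 wins the head-to-head, 20–13.

Proposal 2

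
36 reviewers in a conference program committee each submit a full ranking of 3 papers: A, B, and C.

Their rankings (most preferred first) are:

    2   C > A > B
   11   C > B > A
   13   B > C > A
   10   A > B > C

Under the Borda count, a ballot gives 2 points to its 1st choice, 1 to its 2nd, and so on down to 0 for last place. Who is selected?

B

Borda scores:
  A: 2·1 + 11·0 + 13·0 + 10·2 = 22
  B: 2·0 + 11·1 + 13·2 + 10·1 = 47
  C: 2·2 + 11·2 + 13·1 + 10·0 = 39
B has the highest total.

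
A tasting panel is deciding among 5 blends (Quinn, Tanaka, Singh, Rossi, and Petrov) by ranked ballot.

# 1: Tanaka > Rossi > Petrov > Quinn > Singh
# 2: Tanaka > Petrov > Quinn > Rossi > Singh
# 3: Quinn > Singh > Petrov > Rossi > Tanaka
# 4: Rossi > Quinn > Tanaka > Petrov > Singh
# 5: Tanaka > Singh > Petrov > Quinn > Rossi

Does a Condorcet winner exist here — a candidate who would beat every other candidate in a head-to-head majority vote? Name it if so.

Tanaka

Head-to-head results (5 voters total):
Quinn vs Tanaka: Tanaka wins 3–2.
Quinn vs Singh: Quinn wins 4–1.
Quinn vs Rossi: Quinn wins 3–2.
Quinn vs Petrov: Petrov wins 3–2.
Tanaka vs Singh: Tanaka wins 4–1.
Tanaka vs Rossi: Tanaka wins 3–2.
Tanaka vs Petrov: Tanaka wins 4–1.
Singh vs Rossi: Rossi wins 3–2.
Singh vs Petrov: Petrov wins 3–2.
Rossi vs Petrov: Petrov wins 3–2.
Tanaka beats each rival — Quinn (3–2), Singh (4–1), Rossi (3–2), Petrov (4–1) — so Tanaka is the Condorcet winner.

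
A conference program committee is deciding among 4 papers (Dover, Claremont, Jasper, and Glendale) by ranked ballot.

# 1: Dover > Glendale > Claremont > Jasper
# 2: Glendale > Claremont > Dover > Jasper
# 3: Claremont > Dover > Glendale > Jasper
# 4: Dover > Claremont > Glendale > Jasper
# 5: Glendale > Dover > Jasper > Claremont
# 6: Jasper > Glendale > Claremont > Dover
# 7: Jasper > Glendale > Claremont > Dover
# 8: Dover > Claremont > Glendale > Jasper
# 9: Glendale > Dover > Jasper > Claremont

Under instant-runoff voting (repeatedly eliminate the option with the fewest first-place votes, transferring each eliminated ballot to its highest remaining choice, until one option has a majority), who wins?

Glendale

Round 1: Dover 3, Glendale 3, Jasper 2, Claremont 1. Claremont has the fewest and is eliminated.
Round 2: Dover 4, Glendale 3, Jasper 2. Jasper has the fewest and is eliminated.
Round 3: Glendale 5, Dover 4. Glendale has a majority.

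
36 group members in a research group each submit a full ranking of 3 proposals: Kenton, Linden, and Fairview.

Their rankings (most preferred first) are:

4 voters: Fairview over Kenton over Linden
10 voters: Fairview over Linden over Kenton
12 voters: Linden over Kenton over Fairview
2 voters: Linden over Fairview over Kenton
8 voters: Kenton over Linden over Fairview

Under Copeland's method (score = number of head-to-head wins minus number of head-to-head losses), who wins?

Pairwise results:
  Kenton vs Linden: Linden wins 24–12.
  Kenton vs Fairview: Kenton wins 20–16.
  Linden vs Fairview: Linden wins 22–14.
Copeland scores (wins − losses):
  Kenton: 1 − 1 = 0
  Linden: 2 − 0 = 2
  Fairview: 0 − 2 = -2
Linden has the best Copeland score.

Linden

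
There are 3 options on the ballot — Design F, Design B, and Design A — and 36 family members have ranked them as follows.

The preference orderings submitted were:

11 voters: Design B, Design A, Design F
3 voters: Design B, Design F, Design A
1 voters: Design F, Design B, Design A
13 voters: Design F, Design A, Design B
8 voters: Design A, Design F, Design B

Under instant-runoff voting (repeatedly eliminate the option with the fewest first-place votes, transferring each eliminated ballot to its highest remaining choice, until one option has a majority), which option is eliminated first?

Design A

Round 1: Design F 14, Design B 14, Design A 8. Design A has the fewest and is eliminated.
Round 2: Design F 22, Design B 14. Design F has a majority.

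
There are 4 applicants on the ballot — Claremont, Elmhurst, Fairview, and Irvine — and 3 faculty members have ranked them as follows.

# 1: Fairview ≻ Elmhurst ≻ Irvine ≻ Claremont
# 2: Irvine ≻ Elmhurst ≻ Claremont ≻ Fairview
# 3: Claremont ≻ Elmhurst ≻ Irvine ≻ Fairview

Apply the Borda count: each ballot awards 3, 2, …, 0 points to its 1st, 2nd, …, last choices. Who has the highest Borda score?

Elmhurst

Borda scores:
  Claremont: 0 + 1 + 3 = 4
  Elmhurst: 2 + 2 + 2 = 6
  Fairview: 3 + 0 + 0 = 3
  Irvine: 1 + 3 + 1 = 5
Elmhurst has the highest total.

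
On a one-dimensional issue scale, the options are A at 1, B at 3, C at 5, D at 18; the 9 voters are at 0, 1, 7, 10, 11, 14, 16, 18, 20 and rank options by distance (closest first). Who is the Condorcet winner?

With single-peaked preferences on a line, the Condorcet winner is the candidate closest to the median voter.
The median voter (position 11) is closest to C at 5.
Check: C vs A — voters closer to C: 7 of 9.

C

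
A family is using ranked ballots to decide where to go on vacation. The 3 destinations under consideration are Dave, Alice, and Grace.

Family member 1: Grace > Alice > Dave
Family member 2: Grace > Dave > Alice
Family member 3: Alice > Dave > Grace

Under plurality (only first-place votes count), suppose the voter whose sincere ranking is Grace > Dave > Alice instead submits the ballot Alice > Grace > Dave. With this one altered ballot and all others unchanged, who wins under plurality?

Alice

First-place totals with the altered ballot: Dave 0, Alice 2, Grace 1.
The switch changes the winner from Grace to Alice.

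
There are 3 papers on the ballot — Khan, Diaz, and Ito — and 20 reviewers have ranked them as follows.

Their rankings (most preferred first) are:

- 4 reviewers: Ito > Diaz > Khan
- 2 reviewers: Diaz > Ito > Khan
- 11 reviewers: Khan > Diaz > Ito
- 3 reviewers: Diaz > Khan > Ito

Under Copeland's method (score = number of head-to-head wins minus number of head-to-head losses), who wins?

Pairwise results:
  Khan vs Diaz: Khan wins 11–9.
  Khan vs Ito: Khan wins 14–6.
  Diaz vs Ito: Diaz wins 16–4.
Copeland scores (wins − losses):
  Khan: 2 − 0 = 2
  Diaz: 1 − 1 = 0
  Ito: 0 − 2 = -2
Khan has the best Copeland score.

Khan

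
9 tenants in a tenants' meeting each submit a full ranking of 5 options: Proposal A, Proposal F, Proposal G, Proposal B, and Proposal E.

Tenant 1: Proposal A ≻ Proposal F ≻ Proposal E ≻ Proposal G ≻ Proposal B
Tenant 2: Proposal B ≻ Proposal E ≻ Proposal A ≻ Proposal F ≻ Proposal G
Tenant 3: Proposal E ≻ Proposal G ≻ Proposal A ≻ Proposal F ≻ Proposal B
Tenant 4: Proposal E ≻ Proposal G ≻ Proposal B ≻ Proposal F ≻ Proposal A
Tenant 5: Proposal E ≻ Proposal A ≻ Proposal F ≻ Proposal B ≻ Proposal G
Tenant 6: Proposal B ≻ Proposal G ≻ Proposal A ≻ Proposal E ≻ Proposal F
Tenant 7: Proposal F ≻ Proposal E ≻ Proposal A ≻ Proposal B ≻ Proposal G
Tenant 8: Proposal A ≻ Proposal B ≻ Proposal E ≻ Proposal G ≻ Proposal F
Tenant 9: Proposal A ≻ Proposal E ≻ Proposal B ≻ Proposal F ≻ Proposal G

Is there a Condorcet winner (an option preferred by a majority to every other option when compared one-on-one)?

Yes

Head-to-head results (9 voters total):
Proposal A vs Proposal F: Proposal A wins 7–2.
Proposal A vs Proposal G: Proposal A wins 6–3.
Proposal A vs Proposal B: Proposal A wins 6–3.
Proposal A vs Proposal E: Proposal E wins 5–4.
Proposal F vs Proposal G: Proposal F wins 5–4.
Proposal F vs Proposal B: Proposal B wins 5–4.
Proposal F vs Proposal E: Proposal E wins 7–2.
Proposal G vs Proposal B: Proposal B wins 6–3.
Proposal G vs Proposal E: Proposal E wins 8–1.
Proposal B vs Proposal E: Proposal E wins 6–3.
Proposal E beats each rival — Proposal A (5–4), Proposal F (7–2), Proposal G (8–1), Proposal B (6–3) — so Proposal E is the Condorcet winner.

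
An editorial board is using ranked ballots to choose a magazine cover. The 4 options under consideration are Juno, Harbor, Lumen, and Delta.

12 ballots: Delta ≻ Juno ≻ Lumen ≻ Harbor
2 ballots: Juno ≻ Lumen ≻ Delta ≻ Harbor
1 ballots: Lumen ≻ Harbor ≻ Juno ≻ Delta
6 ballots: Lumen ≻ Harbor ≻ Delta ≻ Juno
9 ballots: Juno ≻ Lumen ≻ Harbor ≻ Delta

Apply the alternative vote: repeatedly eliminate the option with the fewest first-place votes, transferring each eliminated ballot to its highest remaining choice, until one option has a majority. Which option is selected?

Round 1: Delta 12, Juno 11, Lumen 7, Harbor 0. Harbor has the fewest and is eliminated.
Round 2: Delta 12, Juno 11, Lumen 7. Lumen has the fewest and is eliminated.
Round 3: Delta 18, Juno 12. Delta has a majority.

Delta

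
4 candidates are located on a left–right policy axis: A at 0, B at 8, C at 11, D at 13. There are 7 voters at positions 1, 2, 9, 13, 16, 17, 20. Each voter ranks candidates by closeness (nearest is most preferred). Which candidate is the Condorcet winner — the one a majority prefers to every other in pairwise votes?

D

With single-peaked preferences on a line, the Condorcet winner is the candidate closest to the median voter.
The median voter (position 13) is closest to D at 13.
Check: D vs C — voters closer to D: 4 of 7.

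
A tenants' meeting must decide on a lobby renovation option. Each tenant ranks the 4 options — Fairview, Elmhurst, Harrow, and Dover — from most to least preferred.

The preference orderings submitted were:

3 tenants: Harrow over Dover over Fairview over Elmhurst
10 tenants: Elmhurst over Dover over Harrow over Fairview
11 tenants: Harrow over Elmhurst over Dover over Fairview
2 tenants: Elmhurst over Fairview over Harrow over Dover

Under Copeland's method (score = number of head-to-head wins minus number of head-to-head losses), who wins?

Harrow

Pairwise results:
  Fairview vs Elmhurst: Elmhurst wins 23–3.
  Fairview vs Harrow: Harrow wins 24–2.
  Fairview vs Dover: Dover wins 24–2.
  Elmhurst vs Harrow: Harrow wins 14–12.
  Elmhurst vs Dover: Elmhurst wins 23–3.
  Harrow vs Dover: Harrow wins 16–10.
Copeland scores (wins − losses):
  Fairview: 0 − 3 = -3
  Elmhurst: 2 − 1 = 1
  Harrow: 3 − 0 = 3
  Dover: 1 − 2 = -1
Harrow has the best Copeland score.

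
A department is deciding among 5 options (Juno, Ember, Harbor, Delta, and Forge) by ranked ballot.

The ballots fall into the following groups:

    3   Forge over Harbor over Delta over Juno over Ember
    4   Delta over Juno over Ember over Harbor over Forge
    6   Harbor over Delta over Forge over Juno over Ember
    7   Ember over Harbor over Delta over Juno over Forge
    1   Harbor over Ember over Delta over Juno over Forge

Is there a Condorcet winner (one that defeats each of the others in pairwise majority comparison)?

Head-to-head results (21 voters total):
Juno vs Ember: Juno wins 13–8.
Juno vs Harbor: Harbor wins 17–4.
Juno vs Delta: Delta wins 21–0.
Juno vs Forge: Juno wins 12–9.
Ember vs Harbor: Ember wins 11–10.
Ember vs Delta: Delta wins 13–8.
Ember vs Forge: Ember wins 12–9.
Harbor vs Delta: Harbor wins 17–4.
Harbor vs Forge: Harbor wins 18–3.
Delta vs Forge: Delta wins 18–3.
No candidate beats all others: Juno beats Ember beats Harbor beats Juno, a majority cycle.

No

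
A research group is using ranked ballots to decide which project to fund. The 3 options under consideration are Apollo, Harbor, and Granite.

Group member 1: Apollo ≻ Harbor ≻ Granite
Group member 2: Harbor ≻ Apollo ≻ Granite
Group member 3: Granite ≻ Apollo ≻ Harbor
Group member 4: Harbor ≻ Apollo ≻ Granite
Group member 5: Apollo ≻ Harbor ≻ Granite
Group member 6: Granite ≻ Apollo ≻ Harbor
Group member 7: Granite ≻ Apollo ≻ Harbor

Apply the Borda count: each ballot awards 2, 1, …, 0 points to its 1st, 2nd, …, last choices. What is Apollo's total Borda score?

Borda scores:
  Apollo: 2 + 1 + 1 + 1 + 2 + 1 + 1 = 9
  Harbor: 1 + 2 + 0 + 2 + 1 + 0 + 0 = 6
  Granite: 0 + 0 + 2 + 0 + 0 + 2 + 2 = 6

9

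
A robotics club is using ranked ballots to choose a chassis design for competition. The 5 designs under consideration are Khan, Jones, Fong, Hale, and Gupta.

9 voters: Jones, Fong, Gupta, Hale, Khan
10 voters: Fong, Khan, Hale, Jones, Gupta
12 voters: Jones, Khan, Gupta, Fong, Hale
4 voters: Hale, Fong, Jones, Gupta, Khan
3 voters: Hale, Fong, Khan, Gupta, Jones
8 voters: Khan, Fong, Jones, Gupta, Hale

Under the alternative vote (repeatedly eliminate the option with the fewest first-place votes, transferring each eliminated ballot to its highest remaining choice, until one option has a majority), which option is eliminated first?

Gupta

Round 1: Jones 21, Fong 10, Khan 8, Hale 7, Gupta 0. Gupta has the fewest and is eliminated.
Round 2: Jones 21, Fong 10, Khan 8, Hale 7. Hale has the fewest and is eliminated.
Round 3: Jones 21, Fong 17, Khan 8. Khan has the fewest and is eliminated.
Round 4: Fong 25, Jones 21. Fong has a majority.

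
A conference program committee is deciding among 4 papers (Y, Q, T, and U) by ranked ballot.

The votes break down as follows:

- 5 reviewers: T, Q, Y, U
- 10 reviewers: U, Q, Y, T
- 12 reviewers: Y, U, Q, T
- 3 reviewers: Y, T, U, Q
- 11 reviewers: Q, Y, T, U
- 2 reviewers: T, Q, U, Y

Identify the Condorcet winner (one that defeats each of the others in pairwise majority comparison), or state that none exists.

There is no Condorcet winner

Head-to-head results (43 voters total):
Y vs Q: Q wins 28–15.
Y vs T: Y wins 36–7.
Y vs U: Y wins 31–12.
Q vs T: Q wins 33–10.
Q vs U: U wins 25–18.
T vs U: U wins 22–21.
No candidate beats all others: Y beats U beats Q beats Y, a majority cycle.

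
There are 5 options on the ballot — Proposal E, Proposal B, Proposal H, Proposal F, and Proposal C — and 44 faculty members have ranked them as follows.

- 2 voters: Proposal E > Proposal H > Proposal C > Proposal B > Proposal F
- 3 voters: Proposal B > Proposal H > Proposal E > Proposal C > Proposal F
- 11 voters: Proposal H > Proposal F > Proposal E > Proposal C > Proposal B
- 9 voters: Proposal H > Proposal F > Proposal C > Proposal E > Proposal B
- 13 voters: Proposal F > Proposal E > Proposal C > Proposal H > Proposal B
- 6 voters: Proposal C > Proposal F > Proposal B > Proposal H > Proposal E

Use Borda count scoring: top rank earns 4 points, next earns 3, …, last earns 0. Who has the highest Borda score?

Borda scores:
  Proposal E: 2·4 + 3·2 + 11·2 + 9·1 + 13·3 + 6·0 = 84
  Proposal B: 2·1 + 3·4 + 11·0 + 9·0 + 13·0 + 6·2 = 26
  Proposal H: 2·3 + 3·3 + 11·4 + 9·4 + 13·1 + 6·1 = 114
  Proposal F: 2·0 + 3·0 + 11·3 + 9·3 + 13·4 + 6·3 = 130
  Proposal C: 2·2 + 3·1 + 11·1 + 9·2 + 13·2 + 6·4 = 86
Proposal F has the highest total.

Proposal F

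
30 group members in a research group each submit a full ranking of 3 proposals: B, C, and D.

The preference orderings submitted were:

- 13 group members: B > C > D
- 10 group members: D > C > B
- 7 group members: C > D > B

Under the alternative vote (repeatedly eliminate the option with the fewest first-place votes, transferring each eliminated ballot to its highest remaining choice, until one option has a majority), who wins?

Round 1: B 13, D 10, C 7. C has the fewest and is eliminated.
Round 2: D 17, B 13. D has a majority.

D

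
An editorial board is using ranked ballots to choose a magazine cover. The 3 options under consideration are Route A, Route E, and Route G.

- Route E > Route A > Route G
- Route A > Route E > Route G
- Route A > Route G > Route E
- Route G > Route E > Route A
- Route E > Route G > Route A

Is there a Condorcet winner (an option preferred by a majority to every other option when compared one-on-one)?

Yes

Head-to-head results (5 voters total):
Route A vs Route E: Route E wins 3–2.
Route A vs Route G: Route A wins 3–2.
Route E vs Route G: Route E wins 3–2.
Route E beats each rival — Route A (3–2), Route G (3–2) — so Route E is the Condorcet winner.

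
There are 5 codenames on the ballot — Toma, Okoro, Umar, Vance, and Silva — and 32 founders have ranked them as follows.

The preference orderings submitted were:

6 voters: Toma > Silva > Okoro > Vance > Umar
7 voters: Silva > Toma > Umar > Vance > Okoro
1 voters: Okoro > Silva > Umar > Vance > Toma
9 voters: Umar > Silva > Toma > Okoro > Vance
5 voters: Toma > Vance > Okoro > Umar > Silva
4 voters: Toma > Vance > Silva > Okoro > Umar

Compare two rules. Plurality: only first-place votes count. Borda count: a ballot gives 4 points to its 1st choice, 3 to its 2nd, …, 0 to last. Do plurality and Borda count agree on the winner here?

Plurality first-place counts: Toma 15, Okoro 1, Umar 9, Vance 0, Silva 7 → Toma.
Borda totals: Toma 99, Okoro 39, Umar 57, Vance 41, Silva 84 → Toma.
The two rules agree on Toma.

Yes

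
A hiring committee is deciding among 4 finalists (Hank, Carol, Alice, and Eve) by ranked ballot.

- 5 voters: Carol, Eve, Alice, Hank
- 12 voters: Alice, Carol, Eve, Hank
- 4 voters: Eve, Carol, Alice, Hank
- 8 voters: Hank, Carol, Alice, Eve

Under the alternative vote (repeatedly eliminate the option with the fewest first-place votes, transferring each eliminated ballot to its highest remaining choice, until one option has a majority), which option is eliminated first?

Round 1: Alice 12, Hank 8, Carol 5, Eve 4. Eve has the fewest and is eliminated.
Round 2: Alice 12, Carol 9, Hank 8. Hank has the fewest and is eliminated.
Round 3: Carol 17, Alice 12. Carol has a majority.

Eve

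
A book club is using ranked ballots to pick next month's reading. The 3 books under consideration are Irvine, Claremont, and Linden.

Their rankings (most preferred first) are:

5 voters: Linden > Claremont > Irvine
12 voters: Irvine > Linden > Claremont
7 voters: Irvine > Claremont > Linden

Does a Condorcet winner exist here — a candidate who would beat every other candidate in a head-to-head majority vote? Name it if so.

Head-to-head results (24 voters total):
Irvine vs Claremont: Irvine wins 19–5.
Irvine vs Linden: Irvine wins 19–5.
Claremont vs Linden: Linden wins 17–7.
Irvine beats each rival — Claremont (19–5), Linden (19–5) — so Irvine is the Condorcet winner.

Irvine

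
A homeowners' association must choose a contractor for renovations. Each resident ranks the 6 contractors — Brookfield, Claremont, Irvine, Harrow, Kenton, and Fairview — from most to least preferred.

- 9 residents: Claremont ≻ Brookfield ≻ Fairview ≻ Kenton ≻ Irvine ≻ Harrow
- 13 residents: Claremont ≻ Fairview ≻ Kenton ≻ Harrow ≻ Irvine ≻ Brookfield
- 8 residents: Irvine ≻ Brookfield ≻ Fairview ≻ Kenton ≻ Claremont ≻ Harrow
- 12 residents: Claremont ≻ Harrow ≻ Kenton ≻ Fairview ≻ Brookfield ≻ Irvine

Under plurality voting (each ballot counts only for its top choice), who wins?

First-place vote totals:
  Brookfield: 0
  Claremont: 34
  Irvine: 8
  Harrow: 0
  Kenton: 0
  Fairview: 0
Claremont has the most first-place votes.

Claremont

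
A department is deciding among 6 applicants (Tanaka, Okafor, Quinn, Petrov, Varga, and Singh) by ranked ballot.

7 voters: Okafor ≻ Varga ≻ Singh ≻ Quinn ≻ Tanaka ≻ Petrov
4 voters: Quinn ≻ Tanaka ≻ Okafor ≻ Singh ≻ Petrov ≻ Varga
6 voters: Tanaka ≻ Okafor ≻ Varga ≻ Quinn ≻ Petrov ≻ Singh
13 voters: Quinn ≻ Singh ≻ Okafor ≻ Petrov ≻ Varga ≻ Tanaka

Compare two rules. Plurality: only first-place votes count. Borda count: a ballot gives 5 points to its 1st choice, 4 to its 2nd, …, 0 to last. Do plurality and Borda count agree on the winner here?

Yes

Plurality first-place counts: Tanaka 6, Okafor 7, Quinn 17, Petrov 0, Varga 0, Singh 0 → Quinn.
Borda totals: Tanaka 53, Okafor 110, Quinn 111, Petrov 36, Varga 59, Singh 81 → Quinn.
The two rules agree on Quinn.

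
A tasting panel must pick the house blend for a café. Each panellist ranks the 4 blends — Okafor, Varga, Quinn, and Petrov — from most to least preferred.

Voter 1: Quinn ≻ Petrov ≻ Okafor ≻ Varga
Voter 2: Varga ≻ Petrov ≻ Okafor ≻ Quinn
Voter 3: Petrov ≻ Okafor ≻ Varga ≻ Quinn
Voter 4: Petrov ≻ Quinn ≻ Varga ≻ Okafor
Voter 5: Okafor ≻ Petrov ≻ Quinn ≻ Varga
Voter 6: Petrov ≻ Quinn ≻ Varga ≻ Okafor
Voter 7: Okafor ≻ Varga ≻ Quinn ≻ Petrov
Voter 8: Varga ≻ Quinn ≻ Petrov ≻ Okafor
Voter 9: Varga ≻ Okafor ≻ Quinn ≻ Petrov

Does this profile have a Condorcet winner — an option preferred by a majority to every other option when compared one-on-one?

Yes

Head-to-head results (9 voters total):
Okafor vs Varga: Varga wins 5–4.
Okafor vs Quinn: Okafor wins 5–4.
Okafor vs Petrov: Petrov wins 6–3.
Varga vs Quinn: Varga wins 5–4.
Varga vs Petrov: Petrov wins 5–4.
Quinn vs Petrov: Petrov wins 5–4.
Petrov beats each rival — Okafor (6–3), Varga (5–4), Quinn (5–4) — so Petrov is the Condorcet winner.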